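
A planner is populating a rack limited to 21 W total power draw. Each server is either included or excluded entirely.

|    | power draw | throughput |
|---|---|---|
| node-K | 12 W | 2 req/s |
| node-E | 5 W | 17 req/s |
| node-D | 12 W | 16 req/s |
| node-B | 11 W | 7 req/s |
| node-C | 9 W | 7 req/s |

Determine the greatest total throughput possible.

This is a 0-1 knapsack instance.
Allowing fractional choices, the relaxed optimum would be about 36.1, but servers are indivisible.
node-E + node-C: power draw 5 + 9 = 14 ≤ 21, throughput 17 + 7 = 24.
node-E + node-D: power draw 5 + 12 = 17 ≤ 21, throughput 17 + 16 = 33.
Best is node-E and node-D with total throughput 33.

33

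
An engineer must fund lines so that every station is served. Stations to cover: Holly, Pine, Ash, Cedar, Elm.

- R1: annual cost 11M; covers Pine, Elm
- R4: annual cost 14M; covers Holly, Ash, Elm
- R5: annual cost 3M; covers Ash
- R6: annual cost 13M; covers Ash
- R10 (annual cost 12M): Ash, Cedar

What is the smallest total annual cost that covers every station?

Choose R1, R4, and R10: together they cover Holly, Pine, Ash, Cedar, Elm — every station.
Total annual cost: 11 + 14 + 12 = 37.

37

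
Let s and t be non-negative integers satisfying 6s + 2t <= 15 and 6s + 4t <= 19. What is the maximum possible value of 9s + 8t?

33

Relaxing integrality, the LP optimum is 38.00 at (s,t) = (0, 4.75), which is not an integer point.
(s,t)=(1,3) is feasible, giving 33.
(s,t)=(0,4) is feasible, giving 32.
(s,t)=(1,2) is feasible, giving 25.
(s,t)=(0,3) is feasible, giving 24.
The best lattice point is (1,3), giving 33.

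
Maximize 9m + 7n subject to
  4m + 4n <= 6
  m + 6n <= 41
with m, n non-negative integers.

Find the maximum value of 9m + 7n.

9

(m,n)=(1,0): 4·1+4·0=4≤6, 1·1+6·0=1≤41, objective 9.
(m,n)=(0,1): 4·0+4·1=4≤6, 1·0+6·1=6≤41, objective 7.
(m,n)=(0,0): 4·0+4·0=0≤6, 1·0+6·0=0≤41, objective 0.
No feasible integer point exceeds 9.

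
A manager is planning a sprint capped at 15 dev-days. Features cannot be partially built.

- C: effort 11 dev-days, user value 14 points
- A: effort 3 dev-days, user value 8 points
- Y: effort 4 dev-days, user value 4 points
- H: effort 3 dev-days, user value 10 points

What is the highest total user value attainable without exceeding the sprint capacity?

Treat it as a binary knapsack problem.
Allowing fractional choices, the relaxed optimum would be about 29.5, but features are indivisible.
C + A: effort 11 + 3 = 14 ≤ 15, user value 14 + 8 = 22.
C + H: effort 11 + 3 = 14 ≤ 15, user value 14 + 10 = 24.
A + Y + H: effort 3 + 4 + 3 = 10 ≤ 15, user value 8 + 4 + 10 = 22.
Best is C and H with total user value 24.

24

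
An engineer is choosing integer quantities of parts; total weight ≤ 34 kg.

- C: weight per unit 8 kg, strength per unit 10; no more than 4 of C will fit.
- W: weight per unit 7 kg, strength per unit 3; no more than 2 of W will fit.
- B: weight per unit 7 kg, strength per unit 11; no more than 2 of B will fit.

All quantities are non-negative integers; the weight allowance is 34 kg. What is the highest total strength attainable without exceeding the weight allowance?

Take 2×C and 2×B: weight 30 ≤ 34, strength 2·10 + 2·11 = 42.
B has the best ratio (11/7) and is taken to its limit of 2; remaining capacity is filled optimally with the others.

42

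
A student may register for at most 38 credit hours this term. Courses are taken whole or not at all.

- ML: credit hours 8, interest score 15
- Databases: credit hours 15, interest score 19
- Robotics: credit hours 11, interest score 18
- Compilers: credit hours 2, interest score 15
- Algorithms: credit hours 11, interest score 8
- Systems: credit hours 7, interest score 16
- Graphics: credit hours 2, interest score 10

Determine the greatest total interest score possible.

This is an integer program with binary decision variables.
Allowing fractional choices, the relaxed optimum would be about 84.1, but courses are indivisible.
Databases + Robotics + Compilers + Systems + Graphics: credit hours 15 + 11 + 2 + 7 + 2 = 37 ≤ 38, interest score 19 + 18 + 15 + 16 + 10 = 78.
ML + Databases + Compilers + Systems + Graphics: credit hours 8 + 15 + 2 + 7 + 2 = 34 ≤ 38, interest score 15 + 19 + 15 + 16 + 10 = 75.
ML + Databases + Robotics + Compilers + Graphics: credit hours 8 + 15 + 11 + 2 + 2 = 38 ≤ 38, interest score 15 + 19 + 18 + 15 + 10 = 77.
Best is Databases, Robotics, Compilers, Systems, and Graphics with total interest score 78.

78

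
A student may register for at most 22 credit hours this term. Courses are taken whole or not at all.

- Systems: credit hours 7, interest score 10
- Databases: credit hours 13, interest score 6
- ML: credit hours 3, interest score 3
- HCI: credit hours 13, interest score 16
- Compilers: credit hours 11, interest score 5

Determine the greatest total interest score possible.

This is an integer program with binary decision variables.
Allowing fractional choices, the relaxed optimum would be about 28.0, but courses are indivisible.
Systems + HCI: credit hours 7 + 13 = 20 ≤ 22, interest score 10 + 16 = 26.
ML + HCI: credit hours 3 + 13 = 16 ≤ 22, interest score 3 + 16 = 19.
Best is Systems and HCI with total interest score 26.

26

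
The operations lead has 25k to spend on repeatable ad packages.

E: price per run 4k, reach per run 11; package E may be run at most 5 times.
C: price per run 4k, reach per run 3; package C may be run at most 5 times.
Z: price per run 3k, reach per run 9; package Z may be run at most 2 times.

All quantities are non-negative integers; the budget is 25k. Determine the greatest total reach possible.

Take 5×E and 1×Z: price 23 ≤ 25, reach 5·11 + 1·9 = 64.
No other integer combination yields more.

64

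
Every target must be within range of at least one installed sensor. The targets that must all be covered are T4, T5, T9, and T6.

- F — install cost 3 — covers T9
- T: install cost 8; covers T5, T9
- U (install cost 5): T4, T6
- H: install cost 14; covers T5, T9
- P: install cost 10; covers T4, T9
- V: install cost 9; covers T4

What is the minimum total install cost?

The greedy cost-per-new-target heuristic would pick U, F, and T for 16, but a cheaper cover exists.
Choose T and U: together they cover T4, T5, T9, T6 — every target.
Total install cost: 8 + 5 = 13.
No cover costs less than 13.

13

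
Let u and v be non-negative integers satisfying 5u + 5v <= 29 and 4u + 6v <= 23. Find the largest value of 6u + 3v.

30

(u,v)=(5,0): 5·5+5·0=25≤29, 4·5+6·0=20≤23, objective 30.
(u,v)=(4,1): 5·4+5·1=25≤29, 4·4+6·1=22≤23, objective 27.
(u,v)=(4,0): 5·4+5·0=20≤29, 4·4+6·0=16≤23, objective 24.
Maximum is 30 at (u,v)=(5,0).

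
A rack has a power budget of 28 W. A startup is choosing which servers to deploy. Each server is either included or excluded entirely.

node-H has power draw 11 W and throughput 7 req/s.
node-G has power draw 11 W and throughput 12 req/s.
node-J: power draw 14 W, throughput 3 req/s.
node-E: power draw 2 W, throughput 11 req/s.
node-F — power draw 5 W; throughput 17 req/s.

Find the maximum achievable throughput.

node-G + node-E + node-F: power draw 11 + 2 + 5 = 18 ≤ 28, throughput 12 + 11 + 17 = 40.
node-H + node-E + node-F: power draw 11 + 2 + 5 = 18 ≤ 28, throughput 7 + 11 + 17 = 35.
node-H + node-G + node-F: power draw 11 + 11 + 5 = 27 ≤ 28, throughput 7 + 12 + 17 = 36.
Best is node-G, node-E, and node-F with total throughput 40.

40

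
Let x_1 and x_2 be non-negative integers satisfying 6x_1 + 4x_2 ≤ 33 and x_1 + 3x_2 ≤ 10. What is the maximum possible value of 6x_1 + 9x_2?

42

(x_1,x_2)=(4,2): 6·4+4·2=32≤33, 1·4+3·2=10≤10, objective 42.
(x_1,x_2)=(3,2): 6·3+4·2=26≤33, 1·3+3·2=9≤10, objective 36.
(x_1,x_2)=(4,1): 6·4+4·1=28≤33, 1·4+3·1=7≤10, objective 33.
The best lattice point is (4,2), giving 42.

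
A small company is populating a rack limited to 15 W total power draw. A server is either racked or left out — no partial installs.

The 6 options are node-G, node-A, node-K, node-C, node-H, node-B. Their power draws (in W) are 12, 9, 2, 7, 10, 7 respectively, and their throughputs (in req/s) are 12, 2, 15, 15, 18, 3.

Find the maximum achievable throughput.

This is a 0-1 knapsack instance.
node-K + node-C: power draw 2 + 7 = 9 ≤ 15, throughput 15 + 15 = 30.
node-K + node-H: power draw 2 + 10 = 12 ≤ 15, throughput 15 + 18 = 33.
node-G + node-K: power draw 12 + 2 = 14 ≤ 15, throughput 12 + 15 = 27.
Best is node-K and node-H with total throughput 33.

33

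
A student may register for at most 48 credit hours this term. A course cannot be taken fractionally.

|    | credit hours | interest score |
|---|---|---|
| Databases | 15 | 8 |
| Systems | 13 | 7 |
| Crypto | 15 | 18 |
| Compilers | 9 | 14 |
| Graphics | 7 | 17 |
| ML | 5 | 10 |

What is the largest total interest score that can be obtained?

Allowing fractional choices, the relaxed optimum would be about 65.5, but courses are indivisible.
Databases + Crypto + Compilers + Graphics: credit hours 15 + 15 + 9 + 7 = 46 ≤ 48, interest score 8 + 18 + 14 + 17 = 57.
Crypto + Compilers + Graphics + ML: credit hours 15 + 9 + 7 + 5 = 36 ≤ 48, interest score 18 + 14 + 17 + 10 = 59.
Systems + Crypto + Compilers + Graphics: credit hours 13 + 15 + 9 + 7 = 44 ≤ 48, interest score 7 + 18 + 14 + 17 = 56.
Best is Crypto, Compilers, Graphics, and ML with total interest score 59.

59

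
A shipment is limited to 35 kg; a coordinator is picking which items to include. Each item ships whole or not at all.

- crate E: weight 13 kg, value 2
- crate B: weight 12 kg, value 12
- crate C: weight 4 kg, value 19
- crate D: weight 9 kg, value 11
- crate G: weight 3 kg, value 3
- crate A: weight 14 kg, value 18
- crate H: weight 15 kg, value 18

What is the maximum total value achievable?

55

crate B + crate C + crate G + crate A: weight 12 + 4 + 3 + 14 = 33 ≤ 35, value 12 + 19 + 3 + 18 = 52.
crate C + crate A + crate H: weight 4 + 14 + 15 = 33 ≤ 35, value 19 + 18 + 18 = 55.
crate B + crate C + crate G + crate H: weight 12 + 4 + 3 + 15 = 34 ≤ 35, value 12 + 19 + 3 + 18 = 52.
Best is crate C, crate A, and crate H with total value 55.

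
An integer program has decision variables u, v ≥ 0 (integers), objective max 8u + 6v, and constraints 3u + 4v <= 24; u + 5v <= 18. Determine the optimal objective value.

64

(u,v)=(8,0): 3·8+4·0=24≤24, 1·8+5·0=8≤18, objective 64.
(u,v)=(7,0): 3·7+4·0=21≤24, 1·7+5·0=7≤18, objective 56.
Maximum is 64 at (u,v)=(8,0).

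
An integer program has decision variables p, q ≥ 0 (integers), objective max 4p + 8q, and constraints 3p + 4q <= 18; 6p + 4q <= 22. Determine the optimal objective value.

The continuous relaxation peaks at (0, 4.5) with value 36.00; rounding to a feasible lattice point costs some objective.
(p,q)=(0,4): 3·0+4·4=16≤18, 6·0+4·4=16≤22, objective 32.
(p,q)=(1,3): 3·1+4·3=15≤18, 6·1+4·3=18≤22, objective 28.
(p,q)=(0,3): 3·0+4·3=12≤18, 6·0+4·3=12≤22, objective 24.
The best lattice point is (0,4), giving 32.

32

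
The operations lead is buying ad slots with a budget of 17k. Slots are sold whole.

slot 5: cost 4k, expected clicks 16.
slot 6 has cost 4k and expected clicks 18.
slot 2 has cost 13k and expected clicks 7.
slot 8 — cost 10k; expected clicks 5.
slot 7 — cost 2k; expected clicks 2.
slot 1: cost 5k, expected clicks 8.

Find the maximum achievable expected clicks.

44

Take slot 5, slot 6, slot 7, and slot 1: cost 4 + 4 + 2 + 5 = 15 ≤ 17, expected clicks 16 + 18 + 2 + 8 = 44.
No other feasible combination does better.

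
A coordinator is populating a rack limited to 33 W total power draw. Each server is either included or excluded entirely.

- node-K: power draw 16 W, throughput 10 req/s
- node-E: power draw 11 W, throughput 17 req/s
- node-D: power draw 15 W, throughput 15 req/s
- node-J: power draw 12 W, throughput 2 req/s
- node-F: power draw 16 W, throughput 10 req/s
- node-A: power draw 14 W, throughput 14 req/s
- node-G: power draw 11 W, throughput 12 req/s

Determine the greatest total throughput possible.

32

Treat it as a binary knapsack problem.
Allowing fractional choices, the relaxed optimum would be about 40.0, but servers are indivisible.
node-E + node-G: power draw 11 + 11 = 22 ≤ 33, throughput 17 + 12 = 29.
node-E + node-D: power draw 11 + 15 = 26 ≤ 33, throughput 17 + 15 = 32.
node-E + node-A: power draw 11 + 14 = 25 ≤ 33, throughput 17 + 14 = 31.
Best is node-E and node-D with total throughput 32.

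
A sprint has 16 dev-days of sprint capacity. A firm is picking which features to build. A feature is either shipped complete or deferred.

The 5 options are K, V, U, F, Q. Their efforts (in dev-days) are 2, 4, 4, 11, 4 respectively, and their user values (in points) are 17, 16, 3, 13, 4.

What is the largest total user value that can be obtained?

Take K, V, U, and Q: effort 2 + 4 + 4 + 4 = 14 ≤ 16, user value 17 + 16 + 3 + 4 = 40.
No other feasible combination does better.

40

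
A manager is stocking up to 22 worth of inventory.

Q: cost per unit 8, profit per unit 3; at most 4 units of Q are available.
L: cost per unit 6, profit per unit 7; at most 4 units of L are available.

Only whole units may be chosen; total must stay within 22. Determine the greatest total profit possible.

Take 3×L: cost 18 ≤ 22, profit 3·7 = 21.
No other integer combination yields more.

21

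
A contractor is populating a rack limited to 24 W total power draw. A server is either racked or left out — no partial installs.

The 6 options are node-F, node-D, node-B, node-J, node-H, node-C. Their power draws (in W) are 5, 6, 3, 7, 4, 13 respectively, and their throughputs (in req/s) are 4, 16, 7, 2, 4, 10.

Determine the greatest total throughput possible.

33

This is a 0-1 knapsack instance.
Allowing fractional choices, the relaxed optimum would be about 35.6, but servers are indivisible.
node-D + node-B + node-C: power draw 6 + 3 + 13 = 22 ≤ 24, throughput 16 + 7 + 10 = 33.
node-F + node-D + node-B + node-H: power draw 5 + 6 + 3 + 4 = 18 ≤ 24, throughput 4 + 16 + 7 + 4 = 31.
Best is node-D, node-B, and node-C with total throughput 33.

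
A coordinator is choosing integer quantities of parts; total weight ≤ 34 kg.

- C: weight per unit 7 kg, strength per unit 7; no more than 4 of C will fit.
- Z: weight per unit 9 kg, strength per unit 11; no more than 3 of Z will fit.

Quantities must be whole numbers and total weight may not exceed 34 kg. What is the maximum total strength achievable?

40

Take 1×C and 3×Z: weight 34 ≤ 34, strength 1·7 + 3·11 = 40.
Z has the best ratio (11/9) and is taken to its limit of 3; remaining capacity is filled optimally with the others.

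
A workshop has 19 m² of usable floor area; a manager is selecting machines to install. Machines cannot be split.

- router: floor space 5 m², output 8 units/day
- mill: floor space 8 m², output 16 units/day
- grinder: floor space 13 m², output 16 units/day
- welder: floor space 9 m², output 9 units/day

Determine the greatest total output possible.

mill + welder: floor space 8 + 9 = 17 ≤ 19, output 16 + 9 = 25.
router + grinder: floor space 5 + 13 = 18 ≤ 19, output 8 + 16 = 24.
router + mill: floor space 5 + 8 = 13 ≤ 19, output 8 + 16 = 24.
Best is mill and welder with total output 25.

25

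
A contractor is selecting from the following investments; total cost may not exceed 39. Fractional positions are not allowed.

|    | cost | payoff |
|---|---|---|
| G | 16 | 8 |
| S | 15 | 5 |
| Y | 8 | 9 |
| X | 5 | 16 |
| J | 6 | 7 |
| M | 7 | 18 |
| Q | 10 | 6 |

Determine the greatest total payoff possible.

Take Y, X, J, M, and Q: cost 8 + 5 + 6 + 7 + 10 = 36 ≤ 39, payoff 9 + 16 + 7 + 18 + 6 = 56.
No other feasible combination does better.

56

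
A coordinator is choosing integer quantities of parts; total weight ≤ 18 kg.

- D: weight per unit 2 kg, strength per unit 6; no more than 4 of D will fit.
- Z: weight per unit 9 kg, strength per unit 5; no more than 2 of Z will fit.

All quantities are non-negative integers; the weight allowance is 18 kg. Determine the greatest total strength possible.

D has the best ratio (6/2); taking only D gives at most 4×6 = 24 (stopped by the supply cap of 4).
Mixing does better — 4×D and 1×Z: weight 17 ≤ 18, strength 4·6 + 1·5 = 29.

29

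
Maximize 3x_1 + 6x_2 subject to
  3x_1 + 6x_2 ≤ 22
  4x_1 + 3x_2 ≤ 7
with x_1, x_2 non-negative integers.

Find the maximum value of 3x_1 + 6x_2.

Relaxing integrality, the LP optimum is 14.00 at (x_1,x_2) = (0, 2.33), which is not an integer point.
(x_1,x_2)=(0,2): 3·0+6·2=12≤22, 4·0+3·2=6≤7, objective 12.
(x_1,x_2)=(1,1): 3·1+6·1=9≤22, 4·1+3·1=7≤7, objective 9.
(x_1,x_2)=(0,1): 3·0+6·1=6≤22, 4·0+3·1=3≤7, objective 6.
Maximum is 12 at (x_1,x_2)=(0,2).

12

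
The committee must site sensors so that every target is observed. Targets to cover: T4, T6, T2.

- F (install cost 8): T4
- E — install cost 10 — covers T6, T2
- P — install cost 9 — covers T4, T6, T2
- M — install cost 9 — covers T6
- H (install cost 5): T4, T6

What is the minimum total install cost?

9

The greedy cost-per-new-target heuristic would pick H and P for 14, but a cheaper cover exists.
P alone covers T4, T6, T2 — every target.
Total install cost: 9.
No cover costs less than 9.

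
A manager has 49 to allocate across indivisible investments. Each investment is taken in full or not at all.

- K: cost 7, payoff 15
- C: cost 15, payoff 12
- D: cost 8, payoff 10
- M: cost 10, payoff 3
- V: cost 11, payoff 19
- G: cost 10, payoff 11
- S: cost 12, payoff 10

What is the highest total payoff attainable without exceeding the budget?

Treat it as a binary knapsack problem.
Allowing fractional choices, the relaxed optimum would be about 65.8, but investments are indivisible.
K + D + V + G + S: cost 7 + 8 + 11 + 10 + 12 = 48 ≤ 49, payoff 15 + 10 + 19 + 11 + 10 = 65.
K + C + V + G: cost 7 + 15 + 11 + 10 = 43 ≤ 49, payoff 15 + 12 + 19 + 11 = 57.
K + D + M + V + G: cost 7 + 8 + 10 + 11 + 10 = 46 ≤ 49, payoff 15 + 10 + 3 + 19 + 11 = 58.
Best is K, D, V, G, and S with total payoff 65.

65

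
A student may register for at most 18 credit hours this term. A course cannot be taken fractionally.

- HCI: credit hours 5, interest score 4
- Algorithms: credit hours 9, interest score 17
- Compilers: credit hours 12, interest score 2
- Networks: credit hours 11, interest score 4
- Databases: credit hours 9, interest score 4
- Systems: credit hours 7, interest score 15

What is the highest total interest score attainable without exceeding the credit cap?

Algorithms + Databases: credit hours 9 + 9 = 18 ≤ 18, interest score 17 + 4 = 21.
HCI + Algorithms: credit hours 5 + 9 = 14 ≤ 18, interest score 4 + 17 = 21.
Algorithms + Systems: credit hours 9 + 7 = 16 ≤ 18, interest score 17 + 15 = 32.
Best is Algorithms and Systems with total interest score 32.

32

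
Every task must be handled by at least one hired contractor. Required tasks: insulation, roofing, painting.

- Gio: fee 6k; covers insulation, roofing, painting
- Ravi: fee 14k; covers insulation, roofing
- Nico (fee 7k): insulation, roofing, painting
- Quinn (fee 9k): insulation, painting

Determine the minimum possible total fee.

Gio alone covers insulation, roofing, painting — every task.
Total fee: 6.
No cover costs less than 6.

6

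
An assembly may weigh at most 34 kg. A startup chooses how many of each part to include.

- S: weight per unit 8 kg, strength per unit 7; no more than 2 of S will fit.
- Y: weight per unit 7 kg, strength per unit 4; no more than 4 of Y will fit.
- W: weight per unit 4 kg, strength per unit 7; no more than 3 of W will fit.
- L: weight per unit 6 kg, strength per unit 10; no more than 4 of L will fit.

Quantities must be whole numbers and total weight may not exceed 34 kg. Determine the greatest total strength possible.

54

W has the best ratio (7/4); taking only W gives at most 3×7 = 21 (stopped by the supply cap of 3).
Mixing does better — 2×W and 4×L: weight 32 ≤ 34, strength 2·7 + 4·10 = 54.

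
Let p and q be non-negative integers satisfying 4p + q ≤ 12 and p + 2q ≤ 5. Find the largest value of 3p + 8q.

The continuous relaxation peaks at (0, 2.5) with value 20.00; rounding to a feasible lattice point costs some objective.
(p,q)=(1,2): 4·1+1·2=6≤12, 1·1+2·2=5≤5, objective 19.
(p,q)=(0,2): 4·0+1·2=2≤12, 1·0+2·2=4≤5, objective 16.
(p,q)=(2,1): 4·2+1·1=9≤12, 1·2+2·1=4≤5, objective 14.
No feasible integer point exceeds 19.

19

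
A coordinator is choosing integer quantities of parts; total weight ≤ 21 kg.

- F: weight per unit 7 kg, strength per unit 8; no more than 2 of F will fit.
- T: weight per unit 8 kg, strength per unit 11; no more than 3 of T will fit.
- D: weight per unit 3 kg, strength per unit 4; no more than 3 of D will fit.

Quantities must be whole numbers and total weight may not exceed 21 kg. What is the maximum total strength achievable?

27

2×T and 1×D: weight 19 ≤ 21, strength 2·11 + 1·4 = 26.
1×F, 1×T, and 2×D: weight 21 ≤ 21, strength 1·8 + 1·11 + 2·4 = 27.
Best is 27.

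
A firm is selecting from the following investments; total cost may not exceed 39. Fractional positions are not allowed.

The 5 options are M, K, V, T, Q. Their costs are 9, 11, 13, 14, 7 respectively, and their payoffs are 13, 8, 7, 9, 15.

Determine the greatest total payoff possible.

37

M + V + Q: cost 9 + 13 + 7 = 29 ≤ 39, payoff 13 + 7 + 15 = 35.
M + K + Q: cost 9 + 11 + 7 = 27 ≤ 39, payoff 13 + 8 + 15 = 36.
M + T + Q: cost 9 + 14 + 7 = 30 ≤ 39, payoff 13 + 9 + 15 = 37.
Best is M, T, and Q with total payoff 37.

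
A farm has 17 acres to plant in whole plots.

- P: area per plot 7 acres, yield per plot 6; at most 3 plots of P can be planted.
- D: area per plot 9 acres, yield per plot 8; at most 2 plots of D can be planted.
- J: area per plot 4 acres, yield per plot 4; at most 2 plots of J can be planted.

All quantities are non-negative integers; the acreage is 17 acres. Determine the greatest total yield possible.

This is a bounded integer knapsack.
Take 1×D and 2×J: area 17 ≤ 17, yield 1·8 + 2·4 = 16.
J has the best ratio (4/4) and is taken to its limit of 2; remaining capacity is filled optimally with the others.

16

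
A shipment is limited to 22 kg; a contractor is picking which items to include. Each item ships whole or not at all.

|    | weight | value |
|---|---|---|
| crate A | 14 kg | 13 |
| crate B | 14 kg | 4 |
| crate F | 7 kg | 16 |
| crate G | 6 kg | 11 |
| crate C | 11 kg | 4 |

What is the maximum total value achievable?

crate A + crate G: weight 14 + 6 = 20 ≤ 22, value 13 + 11 = 24.
crate F + crate G: weight 7 + 6 = 13 ≤ 22, value 16 + 11 = 27.
crate A + crate F: weight 14 + 7 = 21 ≤ 22, value 13 + 16 = 29.
Best is crate A and crate F with total value 29.

29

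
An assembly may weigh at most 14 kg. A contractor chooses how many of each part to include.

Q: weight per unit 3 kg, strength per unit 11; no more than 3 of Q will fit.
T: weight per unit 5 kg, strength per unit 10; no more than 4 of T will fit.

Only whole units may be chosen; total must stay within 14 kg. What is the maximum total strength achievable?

This is a bounded integer knapsack.
Q has the best ratio (11/3); taking only Q gives at most 3×11 = 33 (stopped by the supply cap of 3).
Mixing does better — 3×Q and 1×T: weight 14 ≤ 14, strength 3·11 + 1·10 = 43.

43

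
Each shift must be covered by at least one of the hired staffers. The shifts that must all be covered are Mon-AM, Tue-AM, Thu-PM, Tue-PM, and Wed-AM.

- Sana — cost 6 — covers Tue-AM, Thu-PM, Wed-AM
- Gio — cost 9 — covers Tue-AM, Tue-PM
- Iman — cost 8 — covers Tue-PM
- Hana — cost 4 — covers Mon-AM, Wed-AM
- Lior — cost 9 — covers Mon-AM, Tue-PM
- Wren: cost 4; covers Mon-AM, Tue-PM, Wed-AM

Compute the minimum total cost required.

10

Choose Sana and Wren: together they cover Mon-AM, Tue-AM, Thu-PM, Tue-PM, Wed-AM — every shift.
Total cost: 6 + 4 = 10.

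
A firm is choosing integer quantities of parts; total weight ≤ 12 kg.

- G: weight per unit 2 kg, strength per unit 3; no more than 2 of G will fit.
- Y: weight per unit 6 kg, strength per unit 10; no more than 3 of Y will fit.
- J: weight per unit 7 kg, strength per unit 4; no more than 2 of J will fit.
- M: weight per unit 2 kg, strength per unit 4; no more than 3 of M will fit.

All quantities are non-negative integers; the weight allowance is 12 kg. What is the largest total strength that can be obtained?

22

M has the best ratio (4/2); taking only M gives at most 3×4 = 12 (stopped by the supply cap of 3).
Mixing does better — 1×Y and 3×M: weight 12 ≤ 12, strength 1·10 + 3·4 = 22.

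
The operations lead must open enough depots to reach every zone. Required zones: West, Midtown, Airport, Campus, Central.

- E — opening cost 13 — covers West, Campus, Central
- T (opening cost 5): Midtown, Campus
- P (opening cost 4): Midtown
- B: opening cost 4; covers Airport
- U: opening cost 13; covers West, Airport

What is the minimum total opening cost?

21

The greedy cost-per-new-zone heuristic would pick T, B, and E for 22, but a cheaper cover exists.
Choose E, P, and B: together they cover West, Midtown, Airport, Campus, Central — every zone.
Total opening cost: 13 + 4 + 4 = 21.
No cover costs less than 21.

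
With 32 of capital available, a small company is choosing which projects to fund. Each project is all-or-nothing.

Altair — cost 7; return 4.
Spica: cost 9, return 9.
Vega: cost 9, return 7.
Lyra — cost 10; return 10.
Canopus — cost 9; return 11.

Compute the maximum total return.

Allowing fractional choices, the relaxed optimum would be about 33.1, but projects are indivisible.
Spica + Vega + Canopus: cost 9 + 9 + 9 = 27 ≤ 32, return 9 + 7 + 11 = 27.
Spica + Lyra + Canopus: cost 9 + 10 + 9 = 28 ≤ 32, return 9 + 10 + 11 = 30.
Vega + Lyra + Canopus: cost 9 + 10 + 9 = 28 ≤ 32, return 7 + 10 + 11 = 28.
Best is Spica, Lyra, and Canopus with total return 30.

30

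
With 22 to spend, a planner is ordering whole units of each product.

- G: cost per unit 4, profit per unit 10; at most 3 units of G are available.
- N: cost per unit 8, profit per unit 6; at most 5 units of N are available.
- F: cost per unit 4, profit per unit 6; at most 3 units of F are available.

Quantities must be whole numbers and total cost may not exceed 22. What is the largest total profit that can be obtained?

42

3×G and 2×F: cost 20 ≤ 22, profit 3·10 + 2·6 = 42.
2×G and 3×F: cost 20 ≤ 22, profit 2·10 + 3·6 = 38.
Best is 42.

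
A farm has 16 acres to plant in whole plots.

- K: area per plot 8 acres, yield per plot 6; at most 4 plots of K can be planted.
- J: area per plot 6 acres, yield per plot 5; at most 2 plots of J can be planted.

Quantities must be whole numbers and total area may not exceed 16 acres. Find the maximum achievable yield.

12

J has the best ratio (5/6); taking only J gives at most 2×5 = 10 (stopped by the area limit).
Mixing does better — 2×K: area 16 ≤ 16, yield 2·6 = 12.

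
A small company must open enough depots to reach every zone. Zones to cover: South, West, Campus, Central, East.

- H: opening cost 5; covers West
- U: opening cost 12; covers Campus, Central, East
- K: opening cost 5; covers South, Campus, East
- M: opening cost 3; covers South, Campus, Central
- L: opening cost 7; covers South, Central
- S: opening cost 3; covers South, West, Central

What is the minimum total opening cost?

8

The greedy cost-per-new-zone heuristic would pick M, S, and K for 11, but a cheaper cover exists.
Choose K and S: together they cover South, West, Campus, Central, East — every zone.
Total opening cost: 5 + 3 = 8.
No cover costs less than 8.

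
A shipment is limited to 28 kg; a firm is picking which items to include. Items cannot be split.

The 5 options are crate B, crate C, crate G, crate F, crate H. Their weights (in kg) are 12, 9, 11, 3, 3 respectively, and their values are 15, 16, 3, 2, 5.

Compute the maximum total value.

38

Allowing fractional choices, the relaxed optimum would be about 38.3, but items are indivisible.
crate B + crate C + crate F + crate H: weight 12 + 9 + 3 + 3 = 27 ≤ 28, value 15 + 16 + 2 + 5 = 38.
crate B + crate C + crate H: weight 12 + 9 + 3 = 24 ≤ 28, value 15 + 16 + 5 = 36.
crate B + crate C + crate F: weight 12 + 9 + 3 = 24 ≤ 28, value 15 + 16 + 2 = 33.
Best is crate B, crate C, crate F, and crate H with total value 38.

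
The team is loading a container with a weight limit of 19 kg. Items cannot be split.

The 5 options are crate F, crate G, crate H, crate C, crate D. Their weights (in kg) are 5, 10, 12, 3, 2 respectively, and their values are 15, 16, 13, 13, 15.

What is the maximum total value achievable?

46

Allowing fractional choices, the relaxed optimum would be about 57.4, but items are indivisible.
crate F + crate G + crate D: weight 5 + 10 + 2 = 17 ≤ 19, value 15 + 16 + 15 = 46.
crate G + crate C + crate D: weight 10 + 3 + 2 = 15 ≤ 19, value 16 + 13 + 15 = 44.
Best is crate F, crate G, and crate D with total value 46.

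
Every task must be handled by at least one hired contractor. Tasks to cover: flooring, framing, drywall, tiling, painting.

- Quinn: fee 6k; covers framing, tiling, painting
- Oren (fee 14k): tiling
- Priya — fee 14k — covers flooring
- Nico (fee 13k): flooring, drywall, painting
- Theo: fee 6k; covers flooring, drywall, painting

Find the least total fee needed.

12

This is an integer covering problem.
Choose Quinn and Theo: together they cover flooring, framing, drywall, tiling, painting — every task.
Total fee: 6 + 6 = 12.
No cover costs less than 12.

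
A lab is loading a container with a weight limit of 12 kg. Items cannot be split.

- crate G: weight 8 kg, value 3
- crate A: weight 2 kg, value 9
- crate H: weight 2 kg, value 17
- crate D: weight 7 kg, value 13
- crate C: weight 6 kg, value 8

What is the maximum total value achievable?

Take crate A, crate H, and crate D: weight 2 + 2 + 7 = 11 ≤ 12, value 9 + 17 + 13 = 39.
No other feasible combination does better.

39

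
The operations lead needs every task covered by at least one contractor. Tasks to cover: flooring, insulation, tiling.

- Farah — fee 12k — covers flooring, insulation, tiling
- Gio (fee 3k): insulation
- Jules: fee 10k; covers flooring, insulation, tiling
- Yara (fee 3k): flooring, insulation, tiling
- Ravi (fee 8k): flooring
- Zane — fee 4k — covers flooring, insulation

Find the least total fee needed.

This is an integer covering problem.
Yara alone covers flooring, insulation, tiling — every task.
Total fee: 3.
No cover costs less than 3.

3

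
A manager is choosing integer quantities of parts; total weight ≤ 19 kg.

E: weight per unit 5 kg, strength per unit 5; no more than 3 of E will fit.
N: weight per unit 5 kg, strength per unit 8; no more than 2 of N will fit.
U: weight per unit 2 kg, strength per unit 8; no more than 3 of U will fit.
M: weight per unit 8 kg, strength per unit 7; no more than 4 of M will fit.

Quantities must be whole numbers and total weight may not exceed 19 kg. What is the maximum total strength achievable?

This is a bounded integer knapsack.
U has the best ratio (8/2); taking only U gives at most 3×8 = 24 (stopped by the supply cap of 3).
Mixing does better — 2×N and 3×U: weight 16 ≤ 19, strength 2·8 + 3·8 = 40.

40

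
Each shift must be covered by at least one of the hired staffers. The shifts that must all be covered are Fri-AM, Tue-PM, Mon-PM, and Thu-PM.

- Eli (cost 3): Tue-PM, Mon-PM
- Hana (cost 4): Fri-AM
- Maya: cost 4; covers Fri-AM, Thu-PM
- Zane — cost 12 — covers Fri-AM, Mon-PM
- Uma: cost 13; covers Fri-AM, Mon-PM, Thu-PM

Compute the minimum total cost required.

7

Choose Eli and Maya: together they cover Fri-AM, Tue-PM, Mon-PM, Thu-PM — every shift.
Total cost: 3 + 4 = 7.
No cover costs less than 7.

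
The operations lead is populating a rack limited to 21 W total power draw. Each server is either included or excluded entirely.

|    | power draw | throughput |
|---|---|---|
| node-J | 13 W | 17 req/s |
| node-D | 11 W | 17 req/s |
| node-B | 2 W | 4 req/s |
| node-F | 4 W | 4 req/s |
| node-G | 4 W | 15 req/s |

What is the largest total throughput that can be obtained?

node-D + node-B + node-F + node-G: power draw 11 + 2 + 4 + 4 = 21 ≤ 21, throughput 17 + 4 + 4 + 15 = 40.
node-D + node-B + node-G: power draw 11 + 2 + 4 = 17 ≤ 21, throughput 17 + 4 + 15 = 36.
node-J + node-B + node-G: power draw 13 + 2 + 4 = 19 ≤ 21, throughput 17 + 4 + 15 = 36.
Best is node-D, node-B, node-F, and node-G with total throughput 40.

40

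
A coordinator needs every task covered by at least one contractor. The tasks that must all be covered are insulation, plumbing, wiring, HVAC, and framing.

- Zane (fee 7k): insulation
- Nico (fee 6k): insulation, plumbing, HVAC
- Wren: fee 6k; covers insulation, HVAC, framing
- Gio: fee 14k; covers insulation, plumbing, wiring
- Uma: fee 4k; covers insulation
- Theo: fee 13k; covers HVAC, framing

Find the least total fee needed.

Choose Wren and Gio: together they cover insulation, plumbing, wiring, HVAC, framing — every task.
Total fee: 6 + 14 = 20.

20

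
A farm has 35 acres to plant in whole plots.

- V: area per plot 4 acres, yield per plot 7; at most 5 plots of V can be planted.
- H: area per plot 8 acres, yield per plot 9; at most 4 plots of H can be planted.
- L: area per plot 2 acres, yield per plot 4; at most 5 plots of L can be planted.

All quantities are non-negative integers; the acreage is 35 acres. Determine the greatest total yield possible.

57

L has the best ratio (4/2); taking only L gives at most 5×4 = 20 (stopped by the supply cap of 5).
Mixing does better — 4×V, 1×H, and 5×L: area 34 ≤ 35, yield 4·7 + 1·9 + 5·4 = 57.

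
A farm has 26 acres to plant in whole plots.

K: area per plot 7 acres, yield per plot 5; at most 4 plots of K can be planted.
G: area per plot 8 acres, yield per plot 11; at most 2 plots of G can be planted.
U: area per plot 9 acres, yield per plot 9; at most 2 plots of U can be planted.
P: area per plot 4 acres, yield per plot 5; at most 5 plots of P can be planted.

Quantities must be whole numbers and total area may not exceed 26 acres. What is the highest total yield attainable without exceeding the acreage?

32

This is a bounded integer knapsack.
G has the best ratio (11/8); taking only G gives at most 2×11 = 22 (stopped by the supply cap of 2).
Mixing does better — 2×G and 2×P: area 24 ≤ 26, yield 2·11 + 2·5 = 32.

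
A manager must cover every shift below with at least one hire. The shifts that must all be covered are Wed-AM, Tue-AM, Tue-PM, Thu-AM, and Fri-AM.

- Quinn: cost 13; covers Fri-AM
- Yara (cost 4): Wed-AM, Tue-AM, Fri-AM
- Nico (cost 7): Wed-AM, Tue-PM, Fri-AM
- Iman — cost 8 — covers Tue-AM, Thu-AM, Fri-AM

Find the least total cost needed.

15

Choose Nico and Iman: together they cover Wed-AM, Tue-AM, Tue-PM, Thu-AM, Fri-AM — every shift.
Total cost: 7 + 8 = 15.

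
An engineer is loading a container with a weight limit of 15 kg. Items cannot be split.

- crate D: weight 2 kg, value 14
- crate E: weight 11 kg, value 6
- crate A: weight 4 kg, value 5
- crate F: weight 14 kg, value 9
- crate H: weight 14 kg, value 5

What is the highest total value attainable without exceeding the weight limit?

This is an integer program with binary decision variables.
Allowing fractional choices, the relaxed optimum would be about 24.8, but items are indivisible.
crate D + crate A: weight 2 + 4 = 6 ≤ 15, value 14 + 5 = 19.
crate D + crate E: weight 2 + 11 = 13 ≤ 15, value 14 + 6 = 20.
Best is crate D and crate E with total value 20.

20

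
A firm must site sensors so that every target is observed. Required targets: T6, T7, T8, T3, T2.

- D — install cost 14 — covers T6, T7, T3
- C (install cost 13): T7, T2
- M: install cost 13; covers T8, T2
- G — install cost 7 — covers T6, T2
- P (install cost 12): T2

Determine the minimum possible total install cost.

The greedy cost-per-new-target heuristic would pick G, D, and M for 34, but a cheaper cover exists.
Choose D and M: together they cover T6, T7, T8, T3, T2 — every target.
Total install cost: 14 + 13 = 27.
No cover costs less than 27.

27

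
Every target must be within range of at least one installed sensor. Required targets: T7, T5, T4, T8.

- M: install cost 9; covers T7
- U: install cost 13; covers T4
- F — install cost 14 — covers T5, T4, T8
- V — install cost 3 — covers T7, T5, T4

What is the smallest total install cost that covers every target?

Choose F and V: together they cover T7, T5, T4, T8 — every target.
Total install cost: 14 + 3 = 17.
No cover costs less than 17.

17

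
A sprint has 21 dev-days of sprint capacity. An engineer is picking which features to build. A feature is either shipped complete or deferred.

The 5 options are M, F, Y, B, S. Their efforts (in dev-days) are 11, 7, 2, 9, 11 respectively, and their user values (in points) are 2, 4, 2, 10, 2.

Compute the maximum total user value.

16

Allowing fractional choices, the relaxed optimum would be about 16.5, but features are indivisible.
F + B: effort 7 + 9 = 16 ≤ 21, user value 4 + 10 = 14.
F + Y + B: effort 7 + 2 + 9 = 18 ≤ 21, user value 4 + 2 + 10 = 16.
Best is F, Y, and B with total user value 16.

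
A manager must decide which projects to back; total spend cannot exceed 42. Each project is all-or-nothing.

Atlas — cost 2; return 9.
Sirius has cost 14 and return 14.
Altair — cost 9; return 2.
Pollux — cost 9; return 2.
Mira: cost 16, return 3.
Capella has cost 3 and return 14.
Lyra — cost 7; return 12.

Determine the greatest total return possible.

52

Take Atlas, Sirius, Mira, Capella, and Lyra: cost 2 + 14 + 16 + 3 + 7 = 42 ≤ 42, return 9 + 14 + 3 + 14 + 12 = 52.
No other feasible combination does better.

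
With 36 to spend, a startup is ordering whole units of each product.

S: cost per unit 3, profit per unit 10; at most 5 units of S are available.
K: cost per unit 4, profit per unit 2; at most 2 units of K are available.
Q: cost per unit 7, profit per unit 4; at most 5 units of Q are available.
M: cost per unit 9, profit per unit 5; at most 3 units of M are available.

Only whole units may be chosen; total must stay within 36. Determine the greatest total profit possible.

S has the best ratio (10/3); taking only S gives at most 5×10 = 50 (stopped by the supply cap of 5).
Mixing does better — 5×S and 3×Q: cost 36 ≤ 36, profit 5·10 + 3·4 = 62.

62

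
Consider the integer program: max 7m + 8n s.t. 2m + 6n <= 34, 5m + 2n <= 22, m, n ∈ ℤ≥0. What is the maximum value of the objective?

(m,n)=(2,5): 2·2+6·5=34≤34, 5·2+2·5=20≤22, objective 54.
(m,n)=(1,5): 2·1+6·5=32≤34, 5·1+2·5=15≤22, objective 47.
(m,n)=(2,4): 2·2+6·4=28≤34, 5·2+2·4=18≤22, objective 46.
(m,n)=(3,3): 2·3+6·3=24≤34, 5·3+2·3=21≤22, objective 45.
Maximum is 54 at (m,n)=(2,5).

54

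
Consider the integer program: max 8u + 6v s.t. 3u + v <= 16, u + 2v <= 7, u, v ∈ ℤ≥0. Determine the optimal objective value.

(u,v)=(5,1): 3·5+1·1=16≤16, 1·5+2·1=7≤7, objective 46.
(u,v)=(5,0): 3·5+1·0=15≤16, 1·5+2·0=5≤7, objective 40.
(u,v)=(4,1): 3·4+1·1=13≤16, 1·4+2·1=6≤7, objective 38.
No feasible integer point exceeds 46.

46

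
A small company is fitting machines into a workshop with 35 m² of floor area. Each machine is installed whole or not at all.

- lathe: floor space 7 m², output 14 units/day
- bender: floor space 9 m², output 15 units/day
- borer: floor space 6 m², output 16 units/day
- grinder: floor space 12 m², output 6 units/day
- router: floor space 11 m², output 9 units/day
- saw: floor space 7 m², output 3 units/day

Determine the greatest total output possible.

54

Allowing fractional choices, the relaxed optimum would be about 55.0, but machines are indivisible.
lathe + bender + borer + saw: floor space 7 + 9 + 6 + 7 = 29 ≤ 35, output 14 + 15 + 16 + 3 = 48.
lathe + bender + borer + grinder: floor space 7 + 9 + 6 + 12 = 34 ≤ 35, output 14 + 15 + 16 + 6 = 51.
lathe + bender + borer + router: floor space 7 + 9 + 6 + 11 = 33 ≤ 35, output 14 + 15 + 16 + 9 = 54.
Best is lathe, bender, borer, and router with total output 54.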